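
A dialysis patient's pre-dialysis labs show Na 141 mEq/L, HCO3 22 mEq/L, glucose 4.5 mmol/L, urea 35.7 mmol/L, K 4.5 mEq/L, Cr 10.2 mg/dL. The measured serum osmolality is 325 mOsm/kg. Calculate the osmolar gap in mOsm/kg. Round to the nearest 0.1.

Calculated osmolality = 2·Na + glucose + urea
= 2·141 + 4.5 + 35.7
= 282 + 4.50 + 35.70
= 322.2 mOsm/kg ≈ 322.2 mOsm/kg
Osmolar gap = measured − calculated = 325 − 322.2 = 2.8 mOsm/kg

2.8 mOsm/kg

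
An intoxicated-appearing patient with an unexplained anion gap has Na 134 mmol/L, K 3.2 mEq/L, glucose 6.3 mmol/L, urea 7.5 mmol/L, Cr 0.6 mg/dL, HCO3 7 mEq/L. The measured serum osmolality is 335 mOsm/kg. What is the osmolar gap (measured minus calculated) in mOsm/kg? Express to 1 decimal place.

53.2 mOsm/kg

Calculated osmolality = 2·Na + glucose + urea
= 2·134 + 6.3 + 7.5
= 268 + 6.30 + 7.50
= 281.8 mOsm/kg ≈ 281.8 mOsm/kg
Osmolar gap = measured − calculated = 335 − 281.8 = 53.2 mOsm/kg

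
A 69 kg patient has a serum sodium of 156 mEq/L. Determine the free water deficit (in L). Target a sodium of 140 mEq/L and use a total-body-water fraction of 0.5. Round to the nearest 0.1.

TBW = 0.5 · 69 = 34.5 L
Free water deficit = TBW · (Na/140 − 1)
= 34.5 · (156/140 − 1)
= 34.5 · 0.1143
= 3.94 L

3.9 L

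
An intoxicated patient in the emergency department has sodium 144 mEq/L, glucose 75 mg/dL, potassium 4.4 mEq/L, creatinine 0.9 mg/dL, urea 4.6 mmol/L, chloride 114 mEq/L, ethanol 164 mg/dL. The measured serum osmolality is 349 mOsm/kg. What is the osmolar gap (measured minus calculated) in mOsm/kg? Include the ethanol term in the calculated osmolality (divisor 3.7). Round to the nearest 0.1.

Calculated osmolality = 2·Na + glucose/18 + urea + ethanol/3.7
= 2·144 + 75/18 + 4.6 + 164/3.7
= 288 + 4.17 + 4.60 + 44.32
= 341.09 mOsm/kg ≈ 341.1 mOsm/kg
Osmolar gap = measured − calculated = 349 − 341.1 = 7.9 mOsm/kg

7.9 mOsm/kg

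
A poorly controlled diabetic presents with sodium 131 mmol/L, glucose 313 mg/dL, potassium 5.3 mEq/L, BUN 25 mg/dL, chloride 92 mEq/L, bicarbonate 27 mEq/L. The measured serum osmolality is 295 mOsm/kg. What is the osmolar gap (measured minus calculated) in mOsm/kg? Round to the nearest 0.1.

6.7 mOsm/kg

Calculated osmolality = 2·Na + glucose/18 + BUN/2.8
= 2·131 + 313/18 + 25/2.8
= 262 + 17.39 + 8.93
= 288.32 mOsm/kg ≈ 288.3 mOsm/kg
Osmolar gap = measured − calculated = 295 − 288.3 = 6.7 mOsm/kg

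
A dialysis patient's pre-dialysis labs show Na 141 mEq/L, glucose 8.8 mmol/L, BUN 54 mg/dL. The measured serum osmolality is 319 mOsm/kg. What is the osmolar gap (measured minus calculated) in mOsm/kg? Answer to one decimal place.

8.9 mOsm/kg

Calculated osmolality = 2·Na + glucose + BUN/2.8
= 2·141 + 8.8 + 54/2.8
= 282 + 8.80 + 19.29
= 310.09 mOsm/kg ≈ 310.1 mOsm/kg
Osmolar gap = measured − calculated = 319 − 310.1 = 8.9 mOsm/kg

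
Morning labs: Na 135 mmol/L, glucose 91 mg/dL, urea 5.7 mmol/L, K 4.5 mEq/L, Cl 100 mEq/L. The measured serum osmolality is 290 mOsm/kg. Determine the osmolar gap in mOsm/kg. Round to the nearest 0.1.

9.2 mOsm/kg

Calculated osmolality = 2·Na + glucose/18 + urea
= 2·135 + 91/18 + 5.7
= 270 + 5.06 + 5.70
= 280.76 mOsm/kg ≈ 280.8 mOsm/kg
Osmolar gap = measured − calculated = 290 − 280.8 = 9.2 mOsm/kg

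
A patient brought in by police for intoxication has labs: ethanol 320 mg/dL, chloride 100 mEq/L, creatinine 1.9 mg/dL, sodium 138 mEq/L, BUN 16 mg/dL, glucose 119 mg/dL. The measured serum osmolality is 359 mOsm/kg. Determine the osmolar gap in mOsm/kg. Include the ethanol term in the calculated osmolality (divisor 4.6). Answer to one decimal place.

1.1 mOsm/kg

Calculated osmolality = 2·Na + glucose/18 + BUN/2.8 + ethanol/4.6
= 2·138 + 119/18 + 16/2.8 + 320/4.6
= 276 + 6.61 + 5.71 + 69.57
= 357.89 mOsm/kg ≈ 357.9 mOsm/kg
Osmolar gap = measured − calculated = 359 − 357.9 = 1.1 mOsm/kg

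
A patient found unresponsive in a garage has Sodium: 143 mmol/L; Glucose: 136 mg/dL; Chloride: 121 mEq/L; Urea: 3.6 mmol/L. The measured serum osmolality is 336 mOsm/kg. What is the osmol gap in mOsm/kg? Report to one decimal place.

Calculated osmolality = 2·Na + glucose/18 + urea
= 2·143 + 136/18 + 3.6
= 286 + 7.56 + 3.60
= 297.16 mOsm/kg ≈ 297.2 mOsm/kg
Osmolar gap = measured − calculated = 336 − 297.2 = 38.8 mOsm/kg

38.8 mOsm/kg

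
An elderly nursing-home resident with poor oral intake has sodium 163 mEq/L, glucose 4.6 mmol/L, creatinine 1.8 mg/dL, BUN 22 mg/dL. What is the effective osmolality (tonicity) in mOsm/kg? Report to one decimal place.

Effective osmolality excludes urea (freely permeant across cell membranes):
2·Na + glucose
= 2·163 + 4.6
= 326 + 4.6
= 330.6 mOsm/kg

330.6 mOsm/kg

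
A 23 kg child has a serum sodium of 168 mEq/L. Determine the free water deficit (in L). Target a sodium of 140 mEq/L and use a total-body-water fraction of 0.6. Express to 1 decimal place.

TBW = 0.6 · 23 = 13.8 L
Free water deficit = TBW · (Na/140 − 1)
= 13.8 · (168/140 − 1)
= 13.8 · 0.2
= 2.76 L

2.8 L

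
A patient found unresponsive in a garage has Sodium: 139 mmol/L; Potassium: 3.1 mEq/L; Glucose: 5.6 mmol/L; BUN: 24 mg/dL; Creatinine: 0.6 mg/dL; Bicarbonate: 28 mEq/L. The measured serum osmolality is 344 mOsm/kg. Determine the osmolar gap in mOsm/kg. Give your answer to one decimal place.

Calculated osmolality = 2·Na + glucose + BUN/2.8
= 2·139 + 5.6 + 24/2.8
= 278 + 5.60 + 8.57
= 292.17 mOsm/kg ≈ 292.2 mOsm/kg
Osmolar gap = measured − calculated = 344 − 292.2 = 51.8 mOsm/kg

51.8 mOsm/kg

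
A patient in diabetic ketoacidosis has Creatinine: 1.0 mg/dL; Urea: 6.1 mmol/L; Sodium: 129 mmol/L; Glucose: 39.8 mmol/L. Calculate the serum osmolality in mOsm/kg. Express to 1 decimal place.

Calculated osmolality = 2·Na + glucose + urea
= 2·129 + 39.8 + 6.1
= 258 + 39.80 + 6.10
= 303.9 mOsm/kg

303.9 mOsm/kg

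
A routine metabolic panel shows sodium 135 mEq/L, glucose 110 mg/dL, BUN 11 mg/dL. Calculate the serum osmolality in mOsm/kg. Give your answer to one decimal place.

280.0 mOsm/kg

Calculated osmolality = 2·Na + glucose/18 + BUN/2.8
= 2·135 + 110/18 + 11/2.8
= 270 + 6.11 + 3.93
= 280.04 mOsm/kg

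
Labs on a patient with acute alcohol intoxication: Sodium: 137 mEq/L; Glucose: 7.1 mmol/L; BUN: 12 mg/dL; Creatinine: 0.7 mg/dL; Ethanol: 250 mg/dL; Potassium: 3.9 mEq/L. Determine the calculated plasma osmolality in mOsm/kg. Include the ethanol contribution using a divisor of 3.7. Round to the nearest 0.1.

Calculated osmolality = 2·Na + glucose + BUN/2.8 + ethanol/3.7
= 2·137 + 7.1 + 12/2.8 + 250/3.7
= 274 + 7.10 + 4.29 + 67.57
= 352.96 mOsm/kg

353.0 mOsm/kg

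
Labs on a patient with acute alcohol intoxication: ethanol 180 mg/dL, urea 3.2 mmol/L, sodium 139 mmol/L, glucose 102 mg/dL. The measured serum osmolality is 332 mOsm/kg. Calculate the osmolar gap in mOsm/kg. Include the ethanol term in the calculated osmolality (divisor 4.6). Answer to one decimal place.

Calculated osmolality = 2·Na + glucose/18 + urea + ethanol/4.6
= 2·139 + 102/18 + 3.2 + 180/4.6
= 278 + 5.67 + 3.20 + 39.13
= 326 mOsm/kg ≈ 326.0 mOsm/kg
Osmolar gap = measured − calculated = 332 − 326.0 = 6.0 mOsm/kg

6.0 mOsm/kg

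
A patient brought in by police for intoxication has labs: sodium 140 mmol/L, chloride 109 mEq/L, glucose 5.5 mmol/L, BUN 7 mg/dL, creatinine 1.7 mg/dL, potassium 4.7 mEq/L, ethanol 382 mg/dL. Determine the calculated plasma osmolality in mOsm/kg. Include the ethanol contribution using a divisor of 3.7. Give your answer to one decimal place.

Calculated osmolality = 2·Na + glucose + BUN/2.8 + ethanol/3.7
= 2·140 + 5.5 + 7/2.8 + 382/3.7
= 280 + 5.50 + 2.50 + 103.24
= 391.24 mOsm/kg

391.2 mOsm/kg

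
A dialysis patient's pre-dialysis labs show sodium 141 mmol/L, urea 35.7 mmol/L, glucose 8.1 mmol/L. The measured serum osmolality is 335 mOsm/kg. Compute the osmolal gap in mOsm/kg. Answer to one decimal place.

9.2 mOsm/kg

Calculated osmolality = 2·Na + glucose + urea
= 2·141 + 8.1 + 35.7
= 282 + 8.10 + 35.70
= 325.8 mOsm/kg ≈ 325.8 mOsm/kg
Osmolar gap = measured − calculated = 335 − 325.8 = 9.2 mOsm/kg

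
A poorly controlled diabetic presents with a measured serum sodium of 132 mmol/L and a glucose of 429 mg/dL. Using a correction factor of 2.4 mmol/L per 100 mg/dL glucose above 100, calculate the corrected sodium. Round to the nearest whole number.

Corrected Na = measured Na + 2.4 · (glucose − 100)/100
= 132 + 2.4 · (429 − 100)/100
= 132 + 7.9
= 139.9 mmol/L

140 mmol/L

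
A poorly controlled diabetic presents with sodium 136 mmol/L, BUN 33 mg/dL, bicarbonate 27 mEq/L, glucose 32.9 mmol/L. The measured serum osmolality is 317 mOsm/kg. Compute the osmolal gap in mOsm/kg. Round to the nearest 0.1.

0.3 mOsm/kg

Calculated osmolality = 2·Na + glucose + BUN/2.8
= 2·136 + 32.9 + 33/2.8
= 272 + 32.90 + 11.79
= 316.69 mOsm/kg ≈ 316.7 mOsm/kg
Osmolar gap = measured − calculated = 317 − 316.7 = 0.3 mOsm/kg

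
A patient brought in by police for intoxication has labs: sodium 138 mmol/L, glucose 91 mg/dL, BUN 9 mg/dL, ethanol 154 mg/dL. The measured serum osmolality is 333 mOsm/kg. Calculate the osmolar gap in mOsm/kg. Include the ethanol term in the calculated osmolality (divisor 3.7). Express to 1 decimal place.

7.1 mOsm/kg

Calculated osmolality = 2·Na + glucose/18 + BUN/2.8 + ethanol/3.7
= 2·138 + 91/18 + 9/2.8 + 154/3.7
= 276 + 5.06 + 3.21 + 41.62
= 325.89 mOsm/kg ≈ 325.9 mOsm/kg
Osmolar gap = measured − calculated = 333 − 325.9 = 7.1 mOsm/kg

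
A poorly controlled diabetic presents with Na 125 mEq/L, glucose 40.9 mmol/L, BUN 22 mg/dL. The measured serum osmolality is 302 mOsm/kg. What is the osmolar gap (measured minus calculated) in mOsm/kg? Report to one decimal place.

3.2 mOsm/kg

Calculated osmolality = 2·Na + glucose + BUN/2.8
= 2·125 + 40.9 + 22/2.8
= 250 + 40.90 + 7.86
= 298.76 mOsm/kg ≈ 298.8 mOsm/kg
Osmolar gap = measured − calculated = 302 − 298.8 = 3.2 mOsm/kg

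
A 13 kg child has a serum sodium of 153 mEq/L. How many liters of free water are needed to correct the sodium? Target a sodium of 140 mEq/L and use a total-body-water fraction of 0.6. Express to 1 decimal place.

0.7 L

TBW = 0.6 · 13 = 7.8 L
Free water deficit = TBW · (Na/140 − 1)
= 7.8 · (153/140 − 1)
= 7.8 · 0.0929
= 0.72 L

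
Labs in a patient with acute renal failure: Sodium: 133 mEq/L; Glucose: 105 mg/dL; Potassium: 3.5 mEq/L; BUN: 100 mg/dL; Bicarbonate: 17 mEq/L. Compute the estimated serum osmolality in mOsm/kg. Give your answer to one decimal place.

307.5 mOsm/kg

Calculated osmolality = 2·Na + glucose/18 + BUN/2.8
= 2·133 + 105/18 + 100/2.8
= 266 + 5.83 + 35.71
= 307.54 mOsm/kg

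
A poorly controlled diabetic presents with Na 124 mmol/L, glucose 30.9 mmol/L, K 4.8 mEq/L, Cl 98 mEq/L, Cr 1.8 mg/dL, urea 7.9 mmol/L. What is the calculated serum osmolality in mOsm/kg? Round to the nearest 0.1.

286.8 mOsm/kg

Calculated osmolality = 2·Na + glucose + urea
= 2·124 + 30.9 + 7.9
= 248 + 30.90 + 7.90
= 286.8 mOsm/kg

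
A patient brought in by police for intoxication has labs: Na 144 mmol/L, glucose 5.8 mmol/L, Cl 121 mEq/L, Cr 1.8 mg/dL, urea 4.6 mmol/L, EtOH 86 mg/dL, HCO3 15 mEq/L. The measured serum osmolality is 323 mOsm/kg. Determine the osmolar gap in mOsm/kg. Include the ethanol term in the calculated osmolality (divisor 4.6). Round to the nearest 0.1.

5.9 mOsm/kg

Calculated osmolality = 2·Na + glucose + urea + ethanol/4.6
= 2·144 + 5.8 + 4.6 + 86/4.6
= 288 + 5.80 + 4.60 + 18.70
= 317.1 mOsm/kg ≈ 317.1 mOsm/kg
Osmolar gap = measured − calculated = 323 − 317.1 = 5.9 mOsm/kg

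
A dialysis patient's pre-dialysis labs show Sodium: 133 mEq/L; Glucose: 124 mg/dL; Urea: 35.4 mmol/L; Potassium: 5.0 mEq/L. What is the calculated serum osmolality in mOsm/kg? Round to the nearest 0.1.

308.3 mOsm/kg

Calculated osmolality = 2·Na + glucose/18 + urea
= 2·133 + 124/18 + 35.4
= 266 + 6.89 + 35.40
= 308.29 mOsm/kg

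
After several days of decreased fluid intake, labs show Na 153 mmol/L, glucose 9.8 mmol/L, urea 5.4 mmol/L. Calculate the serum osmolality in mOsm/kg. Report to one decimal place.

321.2 mOsm/kg

Calculated osmolality = 2·Na + glucose + urea
= 2·153 + 9.8 + 5.4
= 306 + 9.80 + 5.40
= 321.2 mOsm/kg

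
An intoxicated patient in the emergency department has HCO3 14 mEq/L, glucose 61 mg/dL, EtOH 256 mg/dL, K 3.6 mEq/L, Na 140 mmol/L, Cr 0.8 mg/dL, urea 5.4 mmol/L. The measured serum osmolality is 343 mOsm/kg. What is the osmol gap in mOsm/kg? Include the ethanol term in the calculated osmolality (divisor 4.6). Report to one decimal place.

Calculated osmolality = 2·Na + glucose/18 + urea + ethanol/4.6
= 2·140 + 61/18 + 5.4 + 256/4.6
= 280 + 3.39 + 5.40 + 55.65
= 344.44 mOsm/kg ≈ 344.4 mOsm/kg
Osmolar gap = measured − calculated = 343 − 344.4 = -1.4 mOsm/kg

-1.4 mOsm/kg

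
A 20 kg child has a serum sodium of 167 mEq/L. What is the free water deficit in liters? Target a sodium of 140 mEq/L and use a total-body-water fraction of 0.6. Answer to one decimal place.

2.3 L

TBW = 0.6 · 20 = 12 L
Free water deficit = TBW · (Na/140 − 1)
= 12 · (167/140 − 1)
= 12 · 0.1929
= 2.31 L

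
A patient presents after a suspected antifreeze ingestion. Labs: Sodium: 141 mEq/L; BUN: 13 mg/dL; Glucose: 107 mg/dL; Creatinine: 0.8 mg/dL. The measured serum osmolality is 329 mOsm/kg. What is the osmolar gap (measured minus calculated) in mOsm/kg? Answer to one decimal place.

36.4 mOsm/kg

Calculated osmolality = 2·Na + glucose/18 + BUN/2.8
= 2·141 + 107/18 + 13/2.8
= 282 + 5.94 + 4.64
= 292.58 mOsm/kg ≈ 292.6 mOsm/kg
Osmolar gap = measured − calculated = 329 − 292.6 = 36.4 mOsm/kg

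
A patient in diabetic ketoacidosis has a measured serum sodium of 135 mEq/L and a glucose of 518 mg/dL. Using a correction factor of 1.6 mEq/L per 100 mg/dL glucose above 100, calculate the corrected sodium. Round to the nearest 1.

142 mEq/L

Corrected Na = measured Na + 1.6 · (glucose − 100)/100
= 135 + 1.6 · (518 − 100)/100
= 135 + 6.7
= 141.7 mEq/L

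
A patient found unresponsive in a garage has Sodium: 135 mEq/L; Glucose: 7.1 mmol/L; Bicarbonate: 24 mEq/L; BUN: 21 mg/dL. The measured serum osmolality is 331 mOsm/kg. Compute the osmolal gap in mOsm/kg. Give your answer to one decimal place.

Calculated osmolality = 2·Na + glucose + BUN/2.8
= 2·135 + 7.1 + 21/2.8
= 270 + 7.10 + 7.50
= 284.6 mOsm/kg ≈ 284.6 mOsm/kg
Osmolar gap = measured − calculated = 331 − 284.6 = 46.4 mOsm/kg

46.4 mOsm/kg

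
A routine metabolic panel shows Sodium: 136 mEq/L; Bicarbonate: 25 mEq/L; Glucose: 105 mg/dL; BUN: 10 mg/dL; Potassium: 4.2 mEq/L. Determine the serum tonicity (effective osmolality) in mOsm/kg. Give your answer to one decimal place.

Effective osmolality excludes urea (freely permeant across cell membranes):
2·Na + glucose/18
= 2·136 + 105/18
= 272 + 5.83
= 277.83 mOsm/kg

277.8 mOsm/kg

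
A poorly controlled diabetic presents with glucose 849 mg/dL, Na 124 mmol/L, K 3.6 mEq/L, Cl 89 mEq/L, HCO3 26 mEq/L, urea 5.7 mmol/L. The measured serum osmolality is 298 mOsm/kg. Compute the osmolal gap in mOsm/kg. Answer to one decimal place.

Calculated osmolality = 2·Na + glucose/18 + urea
= 2·124 + 849/18 + 5.7
= 248 + 47.17 + 5.70
= 300.87 mOsm/kg ≈ 300.9 mOsm/kg
Osmolar gap = measured − calculated = 298 − 300.9 = -2.9 mOsm/kg

-2.9 mOsm/kg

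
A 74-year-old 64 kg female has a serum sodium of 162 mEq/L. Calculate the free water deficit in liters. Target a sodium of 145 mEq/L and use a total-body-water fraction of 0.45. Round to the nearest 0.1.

TBW = 0.45 · 64 = 28.8 L
Free water deficit = TBW · (Na/145 − 1)
= 28.8 · (162/145 − 1)
= 28.8 · 0.1172
= 3.38 L

3.4 L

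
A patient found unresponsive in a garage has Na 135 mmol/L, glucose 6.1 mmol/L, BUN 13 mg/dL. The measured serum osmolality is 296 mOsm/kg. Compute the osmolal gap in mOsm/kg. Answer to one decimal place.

Calculated osmolality = 2·Na + glucose + BUN/2.8
= 2·135 + 6.1 + 13/2.8
= 270 + 6.10 + 4.64
= 280.74 mOsm/kg ≈ 280.7 mOsm/kg
Osmolar gap = measured − calculated = 296 − 280.7 = 15.3 mOsm/kg

15.3 mOsm/kg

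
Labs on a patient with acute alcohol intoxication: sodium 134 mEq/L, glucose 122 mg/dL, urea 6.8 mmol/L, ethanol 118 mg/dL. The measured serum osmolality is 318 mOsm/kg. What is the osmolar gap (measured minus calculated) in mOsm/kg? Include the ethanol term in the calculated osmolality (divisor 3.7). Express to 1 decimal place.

4.5 mOsm/kg

Calculated osmolality = 2·Na + glucose/18 + urea + ethanol/3.7
= 2·134 + 122/18 + 6.8 + 118/3.7
= 268 + 6.78 + 6.80 + 31.89
= 313.47 mOsm/kg ≈ 313.5 mOsm/kg
Osmolar gap = measured − calculated = 318 − 313.5 = 4.5 mOsm/kg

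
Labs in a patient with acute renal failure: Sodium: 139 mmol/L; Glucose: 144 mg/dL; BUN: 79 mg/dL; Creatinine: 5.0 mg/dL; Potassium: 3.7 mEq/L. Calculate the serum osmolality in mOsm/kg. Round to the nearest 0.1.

314.2 mOsm/kg

Calculated osmolality = 2·Na + glucose/18 + BUN/2.8
= 2·139 + 144/18 + 79/2.8
= 278 + 8 + 28.21
= 314.21 mOsm/kg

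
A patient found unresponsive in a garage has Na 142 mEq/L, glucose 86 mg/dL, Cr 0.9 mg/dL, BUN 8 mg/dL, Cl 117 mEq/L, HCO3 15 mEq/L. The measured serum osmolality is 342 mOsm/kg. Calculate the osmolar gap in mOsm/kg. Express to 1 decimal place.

Calculated osmolality = 2·Na + glucose/18 + BUN/2.8
= 2·142 + 86/18 + 8/2.8
= 284 + 4.78 + 2.86
= 291.64 mOsm/kg ≈ 291.6 mOsm/kg
Osmolar gap = measured − calculated = 342 − 291.6 = 50.4 mOsm/kg

50.4 mOsm/kg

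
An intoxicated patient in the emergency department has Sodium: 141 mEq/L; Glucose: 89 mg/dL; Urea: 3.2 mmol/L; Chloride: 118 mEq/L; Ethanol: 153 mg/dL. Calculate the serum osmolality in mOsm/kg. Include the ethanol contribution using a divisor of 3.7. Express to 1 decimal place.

Calculated osmolality = 2·Na + glucose/18 + urea + ethanol/3.7
= 2·141 + 89/18 + 3.2 + 153/3.7
= 282 + 4.94 + 3.20 + 41.35
= 331.49 mOsm/kg

331.5 mOsm/kg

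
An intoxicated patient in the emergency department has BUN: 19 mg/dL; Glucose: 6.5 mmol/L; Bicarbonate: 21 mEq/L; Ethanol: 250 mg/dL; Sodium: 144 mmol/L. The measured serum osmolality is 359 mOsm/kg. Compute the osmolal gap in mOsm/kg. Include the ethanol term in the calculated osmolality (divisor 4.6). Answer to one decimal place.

Calculated osmolality = 2·Na + glucose + BUN/2.8 + ethanol/4.6
= 2·144 + 6.5 + 19/2.8 + 250/4.6
= 288 + 6.50 + 6.79 + 54.35
= 355.64 mOsm/kg ≈ 355.6 mOsm/kg
Osmolar gap = measured − calculated = 359 − 355.6 = 3.4 mOsm/kg

3.4 mOsm/kg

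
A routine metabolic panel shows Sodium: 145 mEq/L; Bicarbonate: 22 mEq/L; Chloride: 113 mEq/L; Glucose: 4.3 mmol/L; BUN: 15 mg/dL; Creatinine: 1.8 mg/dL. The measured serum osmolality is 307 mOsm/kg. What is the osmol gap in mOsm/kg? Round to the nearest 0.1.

7.3 mOsm/kg

Calculated osmolality = 2·Na + glucose + BUN/2.8
= 2·145 + 4.3 + 15/2.8
= 290 + 4.30 + 5.36
= 299.66 mOsm/kg ≈ 299.7 mOsm/kg
Osmolar gap = measured − calculated = 307 − 299.7 = 7.3 mOsm/kg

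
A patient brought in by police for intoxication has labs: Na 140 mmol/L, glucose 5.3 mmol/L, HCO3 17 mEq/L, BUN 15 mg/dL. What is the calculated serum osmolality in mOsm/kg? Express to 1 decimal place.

Calculated osmolality = 2·Na + glucose + BUN/2.8
= 2·140 + 5.3 + 15/2.8
= 280 + 5.30 + 5.36
= 290.66 mOsm/kg

290.7 mOsm/kg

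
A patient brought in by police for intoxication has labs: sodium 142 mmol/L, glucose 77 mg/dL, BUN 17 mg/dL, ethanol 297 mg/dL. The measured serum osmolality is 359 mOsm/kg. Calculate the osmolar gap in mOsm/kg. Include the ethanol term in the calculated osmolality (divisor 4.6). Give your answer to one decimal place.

0.1 mOsm/kg

Calculated osmolality = 2·Na + glucose/18 + BUN/2.8 + ethanol/4.6
= 2·142 + 77/18 + 17/2.8 + 297/4.6
= 284 + 4.28 + 6.07 + 64.57
= 358.92 mOsm/kg ≈ 358.9 mOsm/kg
Osmolar gap = measured − calculated = 359 − 358.9 = 0.1 mOsm/kg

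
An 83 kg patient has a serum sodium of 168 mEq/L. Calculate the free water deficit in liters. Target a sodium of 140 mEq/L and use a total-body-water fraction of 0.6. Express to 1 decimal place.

10.0 L

TBW = 0.6 · 83 = 49.8 L
Free water deficit = TBW · (Na/140 − 1)
= 49.8 · (168/140 − 1)
= 49.8 · 0.2
= 9.96 L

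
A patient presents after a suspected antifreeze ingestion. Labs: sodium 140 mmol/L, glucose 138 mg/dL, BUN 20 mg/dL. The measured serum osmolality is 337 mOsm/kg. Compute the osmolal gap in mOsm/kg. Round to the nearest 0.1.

42.2 mOsm/kg

Calculated osmolality = 2·Na + glucose/18 + BUN/2.8
= 2·140 + 138/18 + 20/2.8
= 280 + 7.67 + 7.14
= 294.81 mOsm/kg ≈ 294.8 mOsm/kg
Osmolar gap = measured − calculated = 337 − 294.8 = 42.2 mOsm/kg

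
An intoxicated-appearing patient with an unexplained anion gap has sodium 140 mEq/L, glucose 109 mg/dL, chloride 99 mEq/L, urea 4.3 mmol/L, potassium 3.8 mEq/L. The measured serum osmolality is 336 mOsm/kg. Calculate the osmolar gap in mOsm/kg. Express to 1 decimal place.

Calculated osmolality = 2·Na + glucose/18 + urea
= 2·140 + 109/18 + 4.3
= 280 + 6.06 + 4.30
= 290.36 mOsm/kg ≈ 290.4 mOsm/kg
Osmolar gap = measured − calculated = 336 − 290.4 = 45.6 mOsm/kg

45.6 mOsm/kg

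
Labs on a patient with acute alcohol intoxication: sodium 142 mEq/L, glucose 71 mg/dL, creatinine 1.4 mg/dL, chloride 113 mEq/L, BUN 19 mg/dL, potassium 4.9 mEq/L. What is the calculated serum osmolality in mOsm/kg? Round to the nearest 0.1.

294.7 mOsm/kg

Calculated osmolality = 2·Na + glucose/18 + BUN/2.8
= 2·142 + 71/18 + 19/2.8
= 284 + 3.94 + 6.79
= 294.73 mOsm/kg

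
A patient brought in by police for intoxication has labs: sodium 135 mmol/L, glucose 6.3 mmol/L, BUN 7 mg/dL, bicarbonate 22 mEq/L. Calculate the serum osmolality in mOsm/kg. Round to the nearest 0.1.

Calculated osmolality = 2·Na + glucose + BUN/2.8
= 2·135 + 6.3 + 7/2.8
= 270 + 6.30 + 2.50
= 278.8 mOsm/kg

278.8 mOsm/kg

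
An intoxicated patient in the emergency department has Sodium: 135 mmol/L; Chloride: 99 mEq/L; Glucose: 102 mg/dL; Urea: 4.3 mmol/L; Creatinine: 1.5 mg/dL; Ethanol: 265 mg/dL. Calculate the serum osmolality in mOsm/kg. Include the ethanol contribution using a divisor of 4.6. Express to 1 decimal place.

Calculated osmolality = 2·Na + glucose/18 + urea + ethanol/4.6
= 2·135 + 102/18 + 4.3 + 265/4.6
= 270 + 5.67 + 4.30 + 57.61
= 337.58 mOsm/kg

337.6 mOsm/kg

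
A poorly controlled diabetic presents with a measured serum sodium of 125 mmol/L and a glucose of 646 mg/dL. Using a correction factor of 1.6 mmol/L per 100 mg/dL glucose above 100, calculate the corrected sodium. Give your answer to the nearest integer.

Corrected Na = measured Na + 1.6 · (glucose − 100)/100
= 125 + 1.6 · (646 − 100)/100
= 125 + 8.7
= 133.7 mmol/L

134 mmol/L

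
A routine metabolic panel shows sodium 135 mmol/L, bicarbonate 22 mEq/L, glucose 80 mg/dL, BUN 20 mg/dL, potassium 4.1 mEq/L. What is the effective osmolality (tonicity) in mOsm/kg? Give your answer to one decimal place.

Effective osmolality excludes urea (freely permeant across cell membranes):
2·Na + glucose/18
= 2·135 + 80/18
= 270 + 4.44
= 274.44 mOsm/kg

274.4 mOsm/kg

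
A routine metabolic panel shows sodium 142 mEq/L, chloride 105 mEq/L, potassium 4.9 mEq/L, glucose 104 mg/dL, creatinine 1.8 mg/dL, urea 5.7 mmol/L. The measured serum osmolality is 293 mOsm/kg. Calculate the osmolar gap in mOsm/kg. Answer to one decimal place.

Calculated osmolality = 2·Na + glucose/18 + urea
= 2·142 + 104/18 + 5.7
= 284 + 5.78 + 5.70
= 295.48 mOsm/kg ≈ 295.5 mOsm/kg
Osmolar gap = measured − calculated = 293 − 295.5 = -2.5 mOsm/kg

-2.5 mOsm/kg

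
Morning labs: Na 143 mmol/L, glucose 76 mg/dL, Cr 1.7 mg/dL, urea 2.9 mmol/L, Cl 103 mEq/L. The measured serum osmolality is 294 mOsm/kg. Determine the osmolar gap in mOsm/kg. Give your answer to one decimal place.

Calculated osmolality = 2·Na + glucose/18 + urea
= 2·143 + 76/18 + 2.9
= 286 + 4.22 + 2.90
= 293.12 mOsm/kg ≈ 293.1 mOsm/kg
Osmolar gap = measured − calculated = 294 − 293.1 = 0.9 mOsm/kg

0.9 mOsm/kg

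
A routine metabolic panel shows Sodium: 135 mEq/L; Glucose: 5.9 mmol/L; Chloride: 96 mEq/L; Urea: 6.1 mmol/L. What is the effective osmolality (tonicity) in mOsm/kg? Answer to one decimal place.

275.9 mOsm/kg

Effective osmolality excludes urea (freely permeant across cell membranes):
2·Na + glucose
= 2·135 + 5.9
= 270 + 5.9
= 275.9 mOsm/kg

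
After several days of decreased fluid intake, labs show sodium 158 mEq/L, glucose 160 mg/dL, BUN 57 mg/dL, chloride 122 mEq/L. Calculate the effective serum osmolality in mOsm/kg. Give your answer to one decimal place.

324.9 mOsm/kg

Effective osmolality excludes urea (freely permeant across cell membranes):
2·Na + glucose/18
= 2·158 + 160/18
= 316 + 8.89
= 324.89 mOsm/kg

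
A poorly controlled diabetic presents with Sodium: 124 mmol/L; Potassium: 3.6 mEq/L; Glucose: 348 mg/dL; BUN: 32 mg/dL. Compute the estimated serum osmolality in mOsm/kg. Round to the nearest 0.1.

278.8 mOsm/kg

Calculated osmolality = 2·Na + glucose/18 + BUN/2.8
= 2·124 + 348/18 + 32/2.8
= 248 + 19.33 + 11.43
= 278.76 mOsm/kg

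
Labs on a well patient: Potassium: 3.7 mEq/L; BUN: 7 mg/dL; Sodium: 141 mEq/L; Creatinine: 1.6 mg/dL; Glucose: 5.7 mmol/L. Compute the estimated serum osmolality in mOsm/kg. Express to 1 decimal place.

Calculated osmolality = 2·Na + glucose + BUN/2.8
= 2·141 + 5.7 + 7/2.8
= 282 + 5.70 + 2.50
= 290.2 mOsm/kg

290.2 mOsm/kg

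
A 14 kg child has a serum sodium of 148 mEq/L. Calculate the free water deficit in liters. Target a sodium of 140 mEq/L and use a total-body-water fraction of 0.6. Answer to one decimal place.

0.5 L

TBW = 0.6 · 14 = 8.4 L
Free water deficit = TBW · (Na/140 − 1)
= 8.4 · (148/140 − 1)
= 8.4 · 0.0571
= 0.48 L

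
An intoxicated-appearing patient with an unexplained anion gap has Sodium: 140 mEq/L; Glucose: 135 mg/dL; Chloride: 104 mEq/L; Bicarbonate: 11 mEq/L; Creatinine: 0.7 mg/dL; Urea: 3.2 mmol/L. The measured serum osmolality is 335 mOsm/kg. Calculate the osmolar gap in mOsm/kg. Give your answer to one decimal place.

44.3 mOsm/kg

Calculated osmolality = 2·Na + glucose/18 + urea
= 2·140 + 135/18 + 3.2
= 280 + 7.50 + 3.20
= 290.7 mOsm/kg ≈ 290.7 mOsm/kg
Osmolar gap = measured − calculated = 335 − 290.7 = 44.3 mOsm/kg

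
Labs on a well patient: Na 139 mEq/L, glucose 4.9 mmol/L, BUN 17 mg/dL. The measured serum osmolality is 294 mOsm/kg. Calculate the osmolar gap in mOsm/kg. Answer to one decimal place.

Calculated osmolality = 2·Na + glucose + BUN/2.8
= 2·139 + 4.9 + 17/2.8
= 278 + 4.90 + 6.07
= 288.97 mOsm/kg ≈ 289.0 mOsm/kg
Osmolar gap = measured − calculated = 294 − 289.0 = 5.0 mOsm/kg

5.0 mOsm/kg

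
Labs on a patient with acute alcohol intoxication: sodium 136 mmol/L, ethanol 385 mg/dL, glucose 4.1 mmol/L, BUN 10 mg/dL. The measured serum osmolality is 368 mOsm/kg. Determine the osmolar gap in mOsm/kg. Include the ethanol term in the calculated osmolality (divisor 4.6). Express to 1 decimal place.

Calculated osmolality = 2·Na + glucose + BUN/2.8 + ethanol/4.6
= 2·136 + 4.1 + 10/2.8 + 385/4.6
= 272 + 4.10 + 3.57 + 83.70
= 363.37 mOsm/kg ≈ 363.4 mOsm/kg
Osmolar gap = measured − calculated = 368 − 363.4 = 4.6 mOsm/kg

4.6 mOsm/kg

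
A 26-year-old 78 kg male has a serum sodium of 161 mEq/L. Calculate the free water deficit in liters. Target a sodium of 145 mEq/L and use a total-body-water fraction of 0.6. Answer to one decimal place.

5.2 L

TBW = 0.6 · 78 = 46.8 L
Free water deficit = TBW · (Na/145 − 1)
= 46.8 · (161/145 − 1)
= 46.8 · 0.1103
= 5.16 L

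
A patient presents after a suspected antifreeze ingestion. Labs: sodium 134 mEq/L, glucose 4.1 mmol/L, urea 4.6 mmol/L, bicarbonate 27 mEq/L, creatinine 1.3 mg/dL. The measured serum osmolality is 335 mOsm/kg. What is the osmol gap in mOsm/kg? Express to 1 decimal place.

Calculated osmolality = 2·Na + glucose + urea
= 2·134 + 4.1 + 4.6
= 268 + 4.10 + 4.60
= 276.7 mOsm/kg ≈ 276.7 mOsm/kg
Osmolar gap = measured − calculated = 335 − 276.7 = 58.3 mOsm/kg

58.3 mOsm/kg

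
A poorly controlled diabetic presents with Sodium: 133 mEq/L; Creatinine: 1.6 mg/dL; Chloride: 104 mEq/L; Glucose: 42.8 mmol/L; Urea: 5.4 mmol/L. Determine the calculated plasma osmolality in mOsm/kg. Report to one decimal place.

Calculated osmolality = 2·Na + glucose + urea
= 2·133 + 42.8 + 5.4
= 266 + 42.80 + 5.40
= 314.2 mOsm/kg

314.2 mOsm/kg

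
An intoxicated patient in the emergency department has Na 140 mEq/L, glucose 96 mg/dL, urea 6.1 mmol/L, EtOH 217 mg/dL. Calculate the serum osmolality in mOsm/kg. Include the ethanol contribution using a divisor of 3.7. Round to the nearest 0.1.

Calculated osmolality = 2·Na + glucose/18 + urea + ethanol/3.7
= 2·140 + 96/18 + 6.1 + 217/3.7
= 280 + 5.33 + 6.10 + 58.65
= 350.08 mOsm/kg

350.1 mOsm/kg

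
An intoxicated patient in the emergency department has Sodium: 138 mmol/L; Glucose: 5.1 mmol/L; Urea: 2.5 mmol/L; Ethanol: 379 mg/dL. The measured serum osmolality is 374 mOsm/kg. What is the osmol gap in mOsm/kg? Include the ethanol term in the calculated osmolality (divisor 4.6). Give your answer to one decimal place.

Calculated osmolality = 2·Na + glucose + urea + ethanol/4.6
= 2·138 + 5.1 + 2.5 + 379/4.6
= 276 + 5.10 + 2.50 + 82.39
= 365.99 mOsm/kg ≈ 366.0 mOsm/kg
Osmolar gap = measured − calculated = 374 − 366.0 = 8.0 mOsm/kg

8.0 mOsm/kg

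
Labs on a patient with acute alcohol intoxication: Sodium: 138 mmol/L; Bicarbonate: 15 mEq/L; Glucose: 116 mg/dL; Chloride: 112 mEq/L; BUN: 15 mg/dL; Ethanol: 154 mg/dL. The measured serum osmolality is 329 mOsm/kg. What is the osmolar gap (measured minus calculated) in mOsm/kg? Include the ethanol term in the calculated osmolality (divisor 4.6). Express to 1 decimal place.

Calculated osmolality = 2·Na + glucose/18 + BUN/2.8 + ethanol/4.6
= 2·138 + 116/18 + 15/2.8 + 154/4.6
= 276 + 6.44 + 5.36 + 33.48
= 321.28 mOsm/kg ≈ 321.3 mOsm/kg
Osmolar gap = measured − calculated = 329 − 321.3 = 7.7 mOsm/kg

7.7 mOsm/kg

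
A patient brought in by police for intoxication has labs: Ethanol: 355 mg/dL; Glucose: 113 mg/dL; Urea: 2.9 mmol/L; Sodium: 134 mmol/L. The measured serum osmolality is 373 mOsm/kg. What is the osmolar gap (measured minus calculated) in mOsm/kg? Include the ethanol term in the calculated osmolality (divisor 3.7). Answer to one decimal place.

-0.1 mOsm/kg

Calculated osmolality = 2·Na + glucose/18 + urea + ethanol/3.7
= 2·134 + 113/18 + 2.9 + 355/3.7
= 268 + 6.28 + 2.90 + 95.95
= 373.13 mOsm/kg ≈ 373.1 mOsm/kg
Osmolar gap = measured − calculated = 373 − 373.1 = -0.1 mOsm/kg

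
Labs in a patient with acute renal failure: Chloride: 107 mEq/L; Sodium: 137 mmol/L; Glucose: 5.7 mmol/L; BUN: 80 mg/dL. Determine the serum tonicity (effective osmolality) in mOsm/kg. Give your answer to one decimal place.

279.7 mOsm/kg

Effective osmolality excludes urea (freely permeant across cell membranes):
2·Na + glucose
= 2·137 + 5.7
= 274 + 5.7
= 279.7 mOsm/kg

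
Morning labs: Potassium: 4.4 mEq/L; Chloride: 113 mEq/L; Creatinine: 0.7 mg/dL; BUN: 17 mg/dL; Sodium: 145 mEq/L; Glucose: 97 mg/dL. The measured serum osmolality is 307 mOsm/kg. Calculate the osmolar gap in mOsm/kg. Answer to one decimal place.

Calculated osmolality = 2·Na + glucose/18 + BUN/2.8
= 2·145 + 97/18 + 17/2.8
= 290 + 5.39 + 6.07
= 301.46 mOsm/kg ≈ 301.5 mOsm/kg
Osmolar gap = measured − calculated = 307 − 301.5 = 5.5 mOsm/kg

5.5 mOsm/kg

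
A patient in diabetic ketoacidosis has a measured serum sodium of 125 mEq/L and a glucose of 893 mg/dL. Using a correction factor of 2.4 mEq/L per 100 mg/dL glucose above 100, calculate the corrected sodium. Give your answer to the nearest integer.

Corrected Na = measured Na + 2.4 · (glucose − 100)/100
= 125 + 2.4 · (893 − 100)/100
= 125 + 19
= 144 mEq/L

144 mEq/L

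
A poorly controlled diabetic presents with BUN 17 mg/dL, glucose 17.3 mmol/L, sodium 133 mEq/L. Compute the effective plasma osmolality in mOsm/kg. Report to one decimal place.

283.3 mOsm/kg

Effective osmolality excludes urea (freely permeant across cell membranes):
2·Na + glucose
= 2·133 + 17.3
= 266 + 17.3
= 283.3 mOsm/kg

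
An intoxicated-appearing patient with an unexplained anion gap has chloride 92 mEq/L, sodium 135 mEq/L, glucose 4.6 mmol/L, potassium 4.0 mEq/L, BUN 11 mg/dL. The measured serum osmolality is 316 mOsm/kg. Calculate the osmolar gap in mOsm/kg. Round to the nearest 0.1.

Calculated osmolality = 2·Na + glucose + BUN/2.8
= 2·135 + 4.6 + 11/2.8
= 270 + 4.60 + 3.93
= 278.53 mOsm/kg ≈ 278.5 mOsm/kg
Osmolar gap = measured − calculated = 316 − 278.5 = 37.5 mOsm/kg

37.5 mOsm/kg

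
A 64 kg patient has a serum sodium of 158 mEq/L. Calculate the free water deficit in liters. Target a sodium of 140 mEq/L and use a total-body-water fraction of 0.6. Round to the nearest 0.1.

4.9 L

TBW = 0.6 · 64 = 38.4 L
Free water deficit = TBW · (Na/140 − 1)
= 38.4 · (158/140 − 1)
= 38.4 · 0.1286
= 4.94 L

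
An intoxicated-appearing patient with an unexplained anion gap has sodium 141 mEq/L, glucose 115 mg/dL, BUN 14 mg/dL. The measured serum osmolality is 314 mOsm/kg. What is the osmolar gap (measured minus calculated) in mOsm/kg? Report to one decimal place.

Calculated osmolality = 2·Na + glucose/18 + BUN/2.8
= 2·141 + 115/18 + 14/2.8
= 282 + 6.39 + 5
= 293.39 mOsm/kg ≈ 293.4 mOsm/kg
Osmolar gap = measured − calculated = 314 − 293.4 = 20.6 mOsm/kg

20.6 mOsm/kg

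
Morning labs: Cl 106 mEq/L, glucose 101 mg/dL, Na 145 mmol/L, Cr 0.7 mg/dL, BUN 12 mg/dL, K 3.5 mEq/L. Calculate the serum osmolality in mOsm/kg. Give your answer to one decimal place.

Calculated osmolality = 2·Na + glucose/18 + BUN/2.8
= 2·145 + 101/18 + 12/2.8
= 290 + 5.61 + 4.29
= 299.9 mOsm/kg

299.9 mOsm/kg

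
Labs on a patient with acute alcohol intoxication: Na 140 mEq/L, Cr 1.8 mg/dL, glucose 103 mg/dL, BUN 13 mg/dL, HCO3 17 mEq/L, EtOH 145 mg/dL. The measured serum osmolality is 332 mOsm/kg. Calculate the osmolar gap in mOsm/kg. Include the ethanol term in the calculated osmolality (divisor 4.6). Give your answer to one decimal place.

Calculated osmolality = 2·Na + glucose/18 + BUN/2.8 + ethanol/4.6
= 2·140 + 103/18 + 13/2.8 + 145/4.6
= 280 + 5.72 + 4.64 + 31.52
= 321.88 mOsm/kg ≈ 321.9 mOsm/kg
Osmolar gap = measured − calculated = 332 − 321.9 = 10.1 mOsm/kg

10.1 mOsm/kg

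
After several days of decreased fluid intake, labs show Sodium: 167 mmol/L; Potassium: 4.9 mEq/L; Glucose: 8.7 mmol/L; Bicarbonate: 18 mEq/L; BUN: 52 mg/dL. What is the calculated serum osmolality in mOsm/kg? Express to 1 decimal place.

Calculated osmolality = 2·Na + glucose + BUN/2.8
= 2·167 + 8.7 + 52/2.8
= 334 + 8.70 + 18.57
= 361.27 mOsm/kg

361.3 mOsm/kg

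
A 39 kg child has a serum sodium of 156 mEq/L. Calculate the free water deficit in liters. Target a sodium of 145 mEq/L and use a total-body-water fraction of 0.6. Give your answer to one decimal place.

1.8 L

TBW = 0.6 · 39 = 23.4 L
Free water deficit = TBW · (Na/145 − 1)
= 23.4 · (156/145 − 1)
= 23.4 · 0.0759
= 1.78 L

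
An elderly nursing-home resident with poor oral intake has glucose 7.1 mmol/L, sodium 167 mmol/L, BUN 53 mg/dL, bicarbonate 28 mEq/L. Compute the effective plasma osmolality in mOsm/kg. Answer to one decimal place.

341.1 mOsm/kg

Effective osmolality excludes urea (freely permeant across cell membranes):
2·Na + glucose
= 2·167 + 7.1
= 334 + 7.1
= 341.1 mOsm/kg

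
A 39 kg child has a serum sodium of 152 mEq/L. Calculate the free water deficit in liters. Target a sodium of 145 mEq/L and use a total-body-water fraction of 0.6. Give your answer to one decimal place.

1.1 L

TBW = 0.6 · 39 = 23.4 L
Free water deficit = TBW · (Na/145 − 1)
= 23.4 · (152/145 − 1)
= 23.4 · 0.0483
= 1.13 L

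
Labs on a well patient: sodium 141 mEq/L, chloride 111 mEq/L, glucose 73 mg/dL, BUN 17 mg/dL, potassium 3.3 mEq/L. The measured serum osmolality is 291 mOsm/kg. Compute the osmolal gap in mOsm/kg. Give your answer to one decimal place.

Calculated osmolality = 2·Na + glucose/18 + BUN/2.8
= 2·141 + 73/18 + 17/2.8
= 282 + 4.06 + 6.07
= 292.13 mOsm/kg ≈ 292.1 mOsm/kg
Osmolar gap = measured − calculated = 291 − 292.1 = -1.1 mOsm/kg

-1.1 mOsm/kg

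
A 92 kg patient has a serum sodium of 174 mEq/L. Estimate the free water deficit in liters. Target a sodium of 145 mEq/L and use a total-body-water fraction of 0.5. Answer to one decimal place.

9.2 L

TBW = 0.5 · 92 = 46 L
Free water deficit = TBW · (Na/145 − 1)
= 46 · (174/145 − 1)
= 46 · 0.2
= 9.2 L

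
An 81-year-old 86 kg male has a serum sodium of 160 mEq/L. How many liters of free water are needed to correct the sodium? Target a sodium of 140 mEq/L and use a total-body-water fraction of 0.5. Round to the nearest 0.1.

TBW = 0.5 · 86 = 43 L
Free water deficit = TBW · (Na/140 − 1)
= 43 · (160/140 − 1)
= 43 · 0.1429
= 6.14 L

6.1 L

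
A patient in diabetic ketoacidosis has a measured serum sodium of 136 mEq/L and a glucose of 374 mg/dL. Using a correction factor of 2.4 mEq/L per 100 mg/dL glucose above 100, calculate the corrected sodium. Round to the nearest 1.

143 mEq/L

Corrected Na = measured Na + 2.4 · (glucose − 100)/100
= 136 + 2.4 · (374 − 100)/100
= 136 + 6.6
= 142.6 mEq/L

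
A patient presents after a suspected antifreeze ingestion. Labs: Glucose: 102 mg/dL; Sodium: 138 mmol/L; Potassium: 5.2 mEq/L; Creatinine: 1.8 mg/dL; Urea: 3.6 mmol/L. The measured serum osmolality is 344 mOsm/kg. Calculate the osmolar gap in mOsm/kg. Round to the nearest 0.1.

58.7 mOsm/kg

Calculated osmolality = 2·Na + glucose/18 + urea
= 2·138 + 102/18 + 3.6
= 276 + 5.67 + 3.60
= 285.27 mOsm/kg ≈ 285.3 mOsm/kg
Osmolar gap = measured − calculated = 344 − 285.3 = 58.7 mOsm/kg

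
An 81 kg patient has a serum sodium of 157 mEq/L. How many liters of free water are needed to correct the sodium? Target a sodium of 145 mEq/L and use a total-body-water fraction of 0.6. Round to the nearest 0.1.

TBW = 0.6 · 81 = 48.6 L
Free water deficit = TBW · (Na/145 − 1)
= 48.6 · (157/145 − 1)
= 48.6 · 0.0828
= 4.02 L

4.0 L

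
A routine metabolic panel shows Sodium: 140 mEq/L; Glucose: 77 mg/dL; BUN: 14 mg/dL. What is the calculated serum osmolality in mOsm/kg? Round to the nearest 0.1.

Calculated osmolality = 2·Na + glucose/18 + BUN/2.8
= 2·140 + 77/18 + 14/2.8
= 280 + 4.28 + 5
= 289.28 mOsm/kg

289.3 mOsm/kg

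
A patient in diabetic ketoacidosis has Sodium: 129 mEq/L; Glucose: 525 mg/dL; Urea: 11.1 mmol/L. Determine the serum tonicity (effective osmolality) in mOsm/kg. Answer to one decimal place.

Effective osmolality excludes urea (freely permeant across cell membranes):
2·Na + glucose/18
= 2·129 + 525/18
= 258 + 29.17
= 287.17 mOsm/kg

287.2 mOsm/kg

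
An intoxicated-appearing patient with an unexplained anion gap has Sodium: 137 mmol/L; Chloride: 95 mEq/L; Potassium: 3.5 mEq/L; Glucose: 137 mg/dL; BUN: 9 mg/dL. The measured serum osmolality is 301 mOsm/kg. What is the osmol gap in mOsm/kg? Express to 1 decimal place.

Calculated osmolality = 2·Na + glucose/18 + BUN/2.8
= 2·137 + 137/18 + 9/2.8
= 274 + 7.61 + 3.21
= 284.82 mOsm/kg ≈ 284.8 mOsm/kg
Osmolar gap = measured − calculated = 301 − 284.8 = 16.2 mOsm/kg

16.2 mOsm/kg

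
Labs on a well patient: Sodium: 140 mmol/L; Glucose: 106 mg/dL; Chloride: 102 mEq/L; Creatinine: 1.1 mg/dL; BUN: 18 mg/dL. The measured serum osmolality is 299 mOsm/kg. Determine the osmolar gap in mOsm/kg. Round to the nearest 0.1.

6.7 mOsm/kg

Calculated osmolality = 2·Na + glucose/18 + BUN/2.8
= 2·140 + 106/18 + 18/2.8
= 280 + 5.89 + 6.43
= 292.32 mOsm/kg ≈ 292.3 mOsm/kg
Osmolar gap = measured − calculated = 299 − 292.3 = 6.7 mOsm/kg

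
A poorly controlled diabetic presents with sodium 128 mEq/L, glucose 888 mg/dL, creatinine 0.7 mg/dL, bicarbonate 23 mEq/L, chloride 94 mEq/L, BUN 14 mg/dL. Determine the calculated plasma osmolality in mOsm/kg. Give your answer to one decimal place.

310.3 mOsm/kg

Calculated osmolality = 2·Na + glucose/18 + BUN/2.8
= 2·128 + 888/18 + 14/2.8
= 256 + 49.33 + 5
= 310.33 mOsm/kg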